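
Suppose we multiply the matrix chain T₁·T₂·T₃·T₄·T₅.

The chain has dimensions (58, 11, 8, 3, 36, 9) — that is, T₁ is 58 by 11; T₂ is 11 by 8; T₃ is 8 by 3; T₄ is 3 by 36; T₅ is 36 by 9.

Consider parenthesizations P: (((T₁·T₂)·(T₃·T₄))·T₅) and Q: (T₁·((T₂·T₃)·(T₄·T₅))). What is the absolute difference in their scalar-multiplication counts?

34189

Order P = (((T₁·T₂)·(T₃·T₄))·T₅): (T₁·T₂): 58×11 by 11×8 → 58×8, cost 58·11·8 = 5104; (T₃·T₄): 8×3 by 3×36 → 8×36, cost 8·3·36 = 864; ((T₁·T₂)·(T₃·T₄)): 58×8 by 8×36 → 58×36, cost 58·8·36 = 16704; cumulative 22672; (((T₁·T₂)·(T₃·T₄))·T₅): 58×36 by 36×9 → 58×9, cost 58·36·9 = 18792; cumulative 41464. Total 41464.
Order Q = (T₁·((T₂·T₃)·(T₄·T₅))): (T₂·T₃): 11×8 by 8×3 → 11×3, cost 11·8·3 = 264; (T₄·T₅): 3×36 by 36×9 → 3×9, cost 3·36·9 = 972; ((T₂·T₃)·(T₄·T₅)): 11×3 by 3×9 → 11×9, cost 11·3·9 = 297; cumulative 1533; (T₁·((T₂·T₃)·(T₄·T₅))): 58×11 by 11×9 → 58×9, cost 58·11·9 = 5742; cumulative 7275. Total 7275.
Difference: |41464 − 7275| = 34189.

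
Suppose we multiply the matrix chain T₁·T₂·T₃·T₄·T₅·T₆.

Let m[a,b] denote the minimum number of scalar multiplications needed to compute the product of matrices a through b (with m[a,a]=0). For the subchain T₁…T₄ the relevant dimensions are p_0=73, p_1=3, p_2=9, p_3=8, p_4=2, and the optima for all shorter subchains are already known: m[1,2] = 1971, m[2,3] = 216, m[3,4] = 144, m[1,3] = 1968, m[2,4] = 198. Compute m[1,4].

m[1,4] = min over k∈[1,3] of m[1,k]+m[k+1,4]+p_{0}·p_k·p_{4}.
k=1: 0 + 198 + 73·3·2 = 636; k=2: 1971 + 144 + 73·9·2 = 3429; k=3: 1968 + 0 + 73·8·2 = 3136.
Minimum: 636 at k=1.

636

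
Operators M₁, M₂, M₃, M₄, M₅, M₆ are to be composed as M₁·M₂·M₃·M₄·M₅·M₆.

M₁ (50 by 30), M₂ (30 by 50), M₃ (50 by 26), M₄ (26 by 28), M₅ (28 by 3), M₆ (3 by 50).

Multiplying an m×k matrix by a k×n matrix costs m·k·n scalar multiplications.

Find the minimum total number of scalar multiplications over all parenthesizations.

22584

Adjacent pairs: M₁M₂ = 50·30·50 = 75000; M₂M₃ = 30·50·26 = 39000; M₃M₄ = 50·26·28 = 36400; M₄M₅ = 26·28·3 = 2184; M₅M₆ = 28·3·50 = 4200.
Length 3: M₁..M₃: k=1: 0+39000+50·30·26=78000; k=2: 75000+0+50·50·26=140000 → min 78000 | M₂..M₄: k=2: 0+36400+30·50·28=78400; k=3: 39000+0+30·26·28=60840 → min 60840 | M₃..M₅: k=3: 0+2184+50·26·3=6084; k=4: 36400+0+50·28·3=40600 → min 6084 | M₄..M₆: k=4: 0+4200+26·28·50=40600; k=5: 2184+0+26·3·50=6084 → min 6084.
Length 4: M₁..M₄: k=1: 0+60840+50·30·28=102840; k=2: 75000+36400+50·50·28=181400; k=3: 78000+0+50·26·28=114400 → min 102840 | M₂..M₅: k=2: 0+6084+30·50·3=10584; k=3: 39000+2184+30·26·3=43524; k=4: 60840+0+30·28·3=63360 → min 10584 | M₃..M₆: k=3: 0+6084+50·26·50=71084; k=4: 36400+4200+50·28·50=110600; k=5: 6084+0+50·3·50=13584 → min 13584.
Length 5: M₁..M₅: k=1: 0+10584+50·30·3=15084; k=2: 75000+6084+50·50·3=88584; k=3: 78000+2184+50·26·3=84084; k=4: 102840+0+50·28·3=107040 → min 15084 | M₂..M₆: k=2: 0+13584+30·50·50=88584; k=3: 39000+6084+30·26·50=84084; k=4: 60840+4200+30·28·50=107040; k=5: 10584+0+30·3·50=15084 → min 15084.
Length 6: M₁..M₆: k=1: 0+15084+50·30·50=90084; k=2: 75000+13584+50·50·50=213584; k=3: 78000+6084+50·26·50=149084; k=4: 102840+4200+50·28·50=177040; k=5: 15084+0+50·3·50=22584 → min 22584.
Optimal order: ((M₁·(M₂·(M₃·(M₄·M₅))))·M₆) with cost 22584.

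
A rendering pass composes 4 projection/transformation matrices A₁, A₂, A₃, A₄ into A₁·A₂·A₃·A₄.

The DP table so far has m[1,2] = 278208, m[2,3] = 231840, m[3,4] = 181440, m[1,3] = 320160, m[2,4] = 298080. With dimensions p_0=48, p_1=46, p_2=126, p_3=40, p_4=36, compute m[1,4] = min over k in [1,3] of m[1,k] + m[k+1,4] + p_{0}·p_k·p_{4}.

377568

m[1,4] = min over k∈[1,3] of m[1,k]+m[k+1,4]+p_{0}·p_k·p_{4}.
k=1: 0 + 298080 + 48·46·36 = 377568; k=2: 278208 + 181440 + 48·126·36 = 677376; k=3: 320160 + 0 + 48·40·36 = 389280.
Minimum: 377568 at k=1.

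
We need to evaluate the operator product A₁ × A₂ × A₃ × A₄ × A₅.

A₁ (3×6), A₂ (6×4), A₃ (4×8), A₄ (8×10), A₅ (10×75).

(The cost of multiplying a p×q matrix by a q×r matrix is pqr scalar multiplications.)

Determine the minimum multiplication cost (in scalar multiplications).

Adjacent pairs: A₁A₂ = 3·6·4 = 72; A₂A₃ = 6·4·8 = 192; A₃A₄ = 4·8·10 = 320; A₄A₅ = 8·10·75 = 6000.
Length 3: A₁..A₃: k=1: 0+192+3·6·8=336; k=2: 72+0+3·4·8=168 → min 168 | A₂..A₄: k=2: 0+320+6·4·10=560; k=3: 192+0+6·8·10=672 → min 560 | A₃..A₅: k=3: 0+6000+4·8·75=8400; k=4: 320+0+4·10·75=3320 → min 3320.
Length 4: A₁..A₄: k=1: 0+560+3·6·10=740; k=2: 72+320+3·4·10=512; k=3: 168+0+3·8·10=408 → min 408 | A₂..A₅: k=2: 0+3320+6·4·75=5120; k=3: 192+6000+6·8·75=9792; k=4: 560+0+6·10·75=5060 → min 5060.
Length 5: A₁..A₅: k=1: 0+5060+3·6·75=6410; k=2: 72+3320+3·4·75=4292; k=3: 168+6000+3·8·75=7968; k=4: 408+0+3·10·75=2658 → min 2658.
Optimal order: ((((A₁ × A₂) × A₃) × A₄) × A₅) with cost 2658.

2658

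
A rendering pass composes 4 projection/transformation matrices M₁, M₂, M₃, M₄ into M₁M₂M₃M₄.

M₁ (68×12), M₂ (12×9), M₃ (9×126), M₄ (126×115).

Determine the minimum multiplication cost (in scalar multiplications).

208134

Adjacent pairs: M₁M₂ = 68·12·9 = 7344; M₂M₃ = 12·9·126 = 13608; M₃M₄ = 9·126·115 = 130410.
Length 3: M₁..M₃: k=1: 0+13608+68·12·126=116424; k=2: 7344+0+68·9·126=84456 → min 84456 | M₂..M₄: k=2: 0+130410+12·9·115=142830; k=3: 13608+0+12·126·115=187488 → min 142830.
Length 4: M₁..M₄: k=1: 0+142830+68·12·115=236670; k=2: 7344+130410+68·9·115=208134; k=3: 84456+0+68·126·115=1069776 → min 208134.
Optimal order: ((M₁M₂)(M₃M₄)) with cost 208134.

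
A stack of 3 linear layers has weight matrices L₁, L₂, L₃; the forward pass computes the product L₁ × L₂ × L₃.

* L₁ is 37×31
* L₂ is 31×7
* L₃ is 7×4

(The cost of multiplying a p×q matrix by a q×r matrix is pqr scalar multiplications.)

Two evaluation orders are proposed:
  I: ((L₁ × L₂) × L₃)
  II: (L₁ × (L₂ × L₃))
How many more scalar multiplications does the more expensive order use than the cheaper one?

Order I = ((L₁ × L₂) × L₃): (L₁ × L₂): 37×31 by 31×7 → 37×7, cost 37·31·7 = 8029; ((L₁ × L₂) × L₃): 37×7 by 7×4 → 37×4, cost 37·7·4 = 1036; cumulative 9065. Total 9065.
Order II = (L₁ × (L₂ × L₃)): (L₂ × L₃): 31×7 by 7×4 → 31×4, cost 31·7·4 = 868; (L₁ × (L₂ × L₃)): 37×31 by 31×4 → 37×4, cost 37·31·4 = 4588; cumulative 5456. Total 5456.
Difference: |9065 − 5456| = 3609.

3609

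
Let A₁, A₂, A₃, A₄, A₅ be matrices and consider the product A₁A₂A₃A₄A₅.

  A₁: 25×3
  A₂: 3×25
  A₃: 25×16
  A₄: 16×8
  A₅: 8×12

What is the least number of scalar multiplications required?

2772

Adjacent pairs: A₁A₂ = 25·3·25 = 1875; A₂A₃ = 3·25·16 = 1200; A₃A₄ = 25·16·8 = 3200; A₄A₅ = 16·8·12 = 1536.
Length 3: A₁..A₃: k=1: 0+1200+25·3·16=2400; k=2: 1875+0+25·25·16=11875 → min 2400 | A₂..A₄: k=2: 0+3200+3·25·8=3800; k=3: 1200+0+3·16·8=1584 → min 1584 | A₃..A₅: k=3: 0+1536+25·16·12=6336; k=4: 3200+0+25·8·12=5600 → min 5600.
Length 4: A₁..A₄: k=1: 0+1584+25·3·8=2184; k=2: 1875+3200+25·25·8=10075; k=3: 2400+0+25·16·8=5600 → min 2184 | A₂..A₅: k=2: 0+5600+3·25·12=6500; k=3: 1200+1536+3·16·12=3312; k=4: 1584+0+3·8·12=1872 → min 1872.
Length 5: A₁..A₅: k=1: 0+1872+25·3·12=2772; k=2: 1875+5600+25·25·12=14975; k=3: 2400+1536+25·16·12=8736; k=4: 2184+0+25·8·12=4584 → min 2772.
Optimal order: (A₁(((A₂A₃)A₄)A₅)) with cost 2772.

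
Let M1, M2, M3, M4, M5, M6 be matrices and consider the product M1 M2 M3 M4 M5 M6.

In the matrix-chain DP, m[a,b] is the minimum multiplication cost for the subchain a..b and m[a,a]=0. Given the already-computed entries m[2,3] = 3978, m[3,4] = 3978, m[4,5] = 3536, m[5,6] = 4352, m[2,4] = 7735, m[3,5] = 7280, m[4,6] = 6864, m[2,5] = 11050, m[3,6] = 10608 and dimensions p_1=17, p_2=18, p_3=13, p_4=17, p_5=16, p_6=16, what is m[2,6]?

m[2,6] = min over k∈[2,5] of m[2,k]+m[k+1,6]+p_{1}·p_k·p_{6}.
k=2: 0 + 10608 + 17·18·16 = 15504; k=3: 3978 + 6864 + 17·13·16 = 14378; k=4: 7735 + 4352 + 17·17·16 = 16711; k=5: 11050 + 0 + 17·16·16 = 15402.
Minimum: 14378 at k=3.

14378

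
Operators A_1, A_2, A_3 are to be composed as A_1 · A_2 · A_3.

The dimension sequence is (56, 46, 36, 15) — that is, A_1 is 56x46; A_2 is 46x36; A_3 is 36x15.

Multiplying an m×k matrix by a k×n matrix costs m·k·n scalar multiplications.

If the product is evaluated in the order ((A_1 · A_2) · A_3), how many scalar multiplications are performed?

(A_1 · A_2): 56×46 by 46×36 → 56×36, cost 56·46·36 = 92736
((A_1 · A_2) · A_3): 56×36 by 36×15 → 56×15, cost 56·36·15 = 30240; cumulative 122976
Total: 122976 scalar multiplications.

122976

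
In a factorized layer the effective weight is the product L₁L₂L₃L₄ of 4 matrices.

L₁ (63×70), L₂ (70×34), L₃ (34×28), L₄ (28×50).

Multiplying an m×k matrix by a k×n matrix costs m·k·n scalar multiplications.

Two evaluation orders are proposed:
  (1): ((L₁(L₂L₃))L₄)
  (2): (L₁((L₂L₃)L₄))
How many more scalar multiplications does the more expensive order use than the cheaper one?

106820

Order (1) = ((L₁(L₂L₃))L₄): (L₂L₃): 70×34 by 34×28 → 70×28, cost 70·34·28 = 66640; (L₁(L₂L₃)): 63×70 by 70×28 → 63×28, cost 63·70·28 = 123480; cumulative 190120; ((L₁(L₂L₃))L₄): 63×28 by 28×50 → 63×50, cost 63·28·50 = 88200; cumulative 278320. Total 278320.
Order (2) = (L₁((L₂L₃)L₄)): (L₂L₃): 70×34 by 34×28 → 70×28, cost 70·34·28 = 66640; ((L₂L₃)L₄): 70×28 by 28×50 → 70×50, cost 70·28·50 = 98000; cumulative 164640; (L₁((L₂L₃)L₄)): 63×70 by 70×50 → 63×50, cost 63·70·50 = 220500; cumulative 385140. Total 385140.
Difference: |278320 − 385140| = 106820.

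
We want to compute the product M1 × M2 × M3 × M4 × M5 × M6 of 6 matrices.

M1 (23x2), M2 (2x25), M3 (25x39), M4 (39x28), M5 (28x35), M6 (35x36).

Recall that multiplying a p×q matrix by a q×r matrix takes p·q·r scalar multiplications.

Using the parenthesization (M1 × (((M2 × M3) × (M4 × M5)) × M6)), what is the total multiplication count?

(M2 × M3): 2×25 by 25×39 → 2×39, cost 2·25·39 = 1950
(M4 × M5): 39×28 by 28×35 → 39×35, cost 39·28·35 = 38220
((M2 × M3) × (M4 × M5)): 2×39 by 39×35 → 2×35, cost 2·39·35 = 2730; cumulative 42900
(((M2 × M3) × (M4 × M5)) × M6): 2×35 by 35×36 → 2×36, cost 2·35·36 = 2520; cumulative 45420
(M1 × (((M2 × M3) × (M4 × M5)) × M6)): 23×2 by 2×36 → 23×36, cost 23·2·36 = 1656; cumulative 47076
Total: 47076 scalar multiplications.

47076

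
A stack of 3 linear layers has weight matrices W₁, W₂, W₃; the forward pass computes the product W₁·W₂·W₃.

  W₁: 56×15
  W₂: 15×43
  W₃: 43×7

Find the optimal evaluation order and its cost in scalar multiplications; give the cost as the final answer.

10395

(W₁·(W₂·W₃)): cost 10395.
((W₁·W₂)·W₃): cost 52976.
Optimal: (W₁·(W₂·W₃)) with cost 10395.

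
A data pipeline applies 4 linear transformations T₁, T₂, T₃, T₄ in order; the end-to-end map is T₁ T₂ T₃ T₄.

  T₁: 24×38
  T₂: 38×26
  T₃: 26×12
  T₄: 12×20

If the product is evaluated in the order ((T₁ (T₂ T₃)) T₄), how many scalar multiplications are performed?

28560

(T₂ T₃): 38×26 by 26×12 → 38×12, cost 38·26·12 = 11856
(T₁ (T₂ T₃)): 24×38 by 38×12 → 24×12, cost 24·38·12 = 10944; cumulative 22800
((T₁ (T₂ T₃)) T₄): 24×12 by 12×20 → 24×20, cost 24·12·20 = 5760; cumulative 28560
Total: 28560 scalar multiplications.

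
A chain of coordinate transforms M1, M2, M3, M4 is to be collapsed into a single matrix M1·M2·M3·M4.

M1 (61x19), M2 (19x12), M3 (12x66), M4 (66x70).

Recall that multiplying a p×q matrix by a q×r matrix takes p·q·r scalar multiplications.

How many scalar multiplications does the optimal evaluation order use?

120588

Adjacent pairs: M1M2 = 61·19·12 = 13908; M2M3 = 19·12·66 = 15048; M3M4 = 12·66·70 = 55440.
Length 3: M1..M3: k=1: 0+15048+61·19·66=91542; k=2: 13908+0+61·12·66=62220 → min 62220 | M2..M4: k=2: 0+55440+19·12·70=71400; k=3: 15048+0+19·66·70=102828 → min 71400.
Length 4: M1..M4: k=1: 0+71400+61·19·70=152530; k=2: 13908+55440+61·12·70=120588; k=3: 62220+0+61·66·70=344040 → min 120588.
Optimal order: ((M1·M2)·(M3·M4)) with cost 120588.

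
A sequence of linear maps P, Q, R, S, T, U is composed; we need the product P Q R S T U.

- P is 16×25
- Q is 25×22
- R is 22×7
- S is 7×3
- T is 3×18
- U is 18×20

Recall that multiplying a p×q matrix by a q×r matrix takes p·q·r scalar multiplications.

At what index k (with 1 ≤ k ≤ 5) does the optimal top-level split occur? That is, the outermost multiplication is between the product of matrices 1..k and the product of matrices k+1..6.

Adjacent pairs: PQ = 16·25·22 = 8800; QR = 25·22·7 = 3850; RS = 22·7·3 = 462; ST = 7·3·18 = 378; TU = 3·18·20 = 1080.
Length 3: P..R: k=1: 0+3850+16·25·7=6650; k=2: 8800+0+16·22·7=11264 → min 6650 | Q..S: k=2: 0+462+25·22·3=2112; k=3: 3850+0+25·7·3=4375 → min 2112 | R..T: k=3: 0+378+22·7·18=3150; k=4: 462+0+22·3·18=1650 → min 1650 | S..U: k=4: 0+1080+7·3·20=1500; k=5: 378+0+7·18·20=2898 → min 1500.
Length 4: P..S: k=1: 0+2112+16·25·3=3312; k=2: 8800+462+16·22·3=10318; k=3: 6650+0+16·7·3=6986 → min 3312 | Q..T: k=2: 0+1650+25·22·18=11550; k=3: 3850+378+25·7·18=7378; k=4: 2112+0+25·3·18=3462 → min 3462 | R..U: k=3: 0+1500+22·7·20=4580; k=4: 462+1080+22·3·20=2862; k=5: 1650+0+22·18·20=9570 → min 2862.
Length 5: P..T: k=1: 0+3462+16·25·18=10662; k=2: 8800+1650+16·22·18=16786; k=3: 6650+378+16·7·18=9044; k=4: 3312+0+16·3·18=4176 → min 4176 | Q..U: k=2: 0+2862+25·22·20=13862; k=3: 3850+1500+25·7·20=8850; k=4: 2112+1080+25·3·20=4692; k=5: 3462+0+25·18·20=12462 → min 4692.
Top-level splits: k=1: (P..P)·(Q..U) → 0+4692+16·25·20 = 12692; k=2: (P..Q)·(R..U) → 8800+2862+16·22·20 = 18702; k=3: (P..R)·(S..U) → 6650+1500+16·7·20 = 10390; k=4: (P..S)·(T..U) → 3312+1080+16·3·20 = 5352; k=5: (P..T)·(U..U) → 4176+0+16·18·20 = 9936.
Best split is after S, i.e. k = 4.

4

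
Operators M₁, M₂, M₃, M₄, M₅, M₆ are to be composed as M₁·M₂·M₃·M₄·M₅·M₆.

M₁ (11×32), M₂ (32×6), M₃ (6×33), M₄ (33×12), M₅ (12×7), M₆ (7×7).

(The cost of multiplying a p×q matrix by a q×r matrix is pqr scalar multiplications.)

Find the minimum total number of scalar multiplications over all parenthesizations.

5748

Adjacent pairs: M₁M₂ = 11·32·6 = 2112; M₂M₃ = 32·6·33 = 6336; M₃M₄ = 6·33·12 = 2376; M₄M₅ = 33·12·7 = 2772; M₅M₆ = 12·7·7 = 588.
Length 3: M₁..M₃: k=1: 0+6336+11·32·33=17952; k=2: 2112+0+11·6·33=4290 → min 4290 | M₂..M₄: k=2: 0+2376+32·6·12=4680; k=3: 6336+0+32·33·12=19008 → min 4680 | M₃..M₅: k=3: 0+2772+6·33·7=4158; k=4: 2376+0+6·12·7=2880 → min 2880 | M₄..M₆: k=4: 0+588+33·12·7=3360; k=5: 2772+0+33·7·7=4389 → min 3360.
Length 4: M₁..M₄: k=1: 0+4680+11·32·12=8904; k=2: 2112+2376+11·6·12=5280; k=3: 4290+0+11·33·12=8646 → min 5280 | M₂..M₅: k=2: 0+2880+32·6·7=4224; k=3: 6336+2772+32·33·7=16500; k=4: 4680+0+32·12·7=7368 → min 4224 | M₃..M₆: k=3: 0+3360+6·33·7=4746; k=4: 2376+588+6·12·7=3468; k=5: 2880+0+6·7·7=3174 → min 3174.
Length 5: M₁..M₅: k=1: 0+4224+11·32·7=6688; k=2: 2112+2880+11·6·7=5454; k=3: 4290+2772+11·33·7=9603; k=4: 5280+0+11·12·7=6204 → min 5454 | M₂..M₆: k=2: 0+3174+32·6·7=4518; k=3: 6336+3360+32·33·7=17088; k=4: 4680+588+32·12·7=7956; k=5: 4224+0+32·7·7=5792 → min 4518.
Length 6: M₁..M₆: k=1: 0+4518+11·32·7=6982; k=2: 2112+3174+11·6·7=5748; k=3: 4290+3360+11·33·7=10191; k=4: 5280+588+11·12·7=6792; k=5: 5454+0+11·7·7=5993 → min 5748.
Optimal order: ((M₁·M₂)·(((M₃·M₄)·M₅)·M₆)) with cost 5748.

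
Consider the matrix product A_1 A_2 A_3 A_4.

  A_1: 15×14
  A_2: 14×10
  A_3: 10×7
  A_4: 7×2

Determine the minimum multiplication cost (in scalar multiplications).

Adjacent pairs: A_1A_2 = 15·14·10 = 2100; A_2A_3 = 14·10·7 = 980; A_3A_4 = 10·7·2 = 140.
Length 3: A_1..A_3: k=1: 0+980+15·14·7=2450; k=2: 2100+0+15·10·7=3150 → min 2450 | A_2..A_4: k=2: 0+140+14·10·2=420; k=3: 980+0+14·7·2=1176 → min 420.
Length 4: A_1..A_4: k=1: 0+420+15·14·2=840; k=2: 2100+140+15·10·2=2540; k=3: 2450+0+15·7·2=2660 → min 840.
Optimal order: (A_1 (A_2 (A_3 A_4))) with cost 840.

840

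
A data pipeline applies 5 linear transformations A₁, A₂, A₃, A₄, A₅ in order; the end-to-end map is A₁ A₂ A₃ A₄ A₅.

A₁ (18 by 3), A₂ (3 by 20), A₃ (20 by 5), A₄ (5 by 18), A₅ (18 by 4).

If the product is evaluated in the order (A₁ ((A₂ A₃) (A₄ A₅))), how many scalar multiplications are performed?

(A₂ A₃): 3×20 by 20×5 → 3×5, cost 3·20·5 = 300
(A₄ A₅): 5×18 by 18×4 → 5×4, cost 5·18·4 = 360
((A₂ A₃) (A₄ A₅)): 3×5 by 5×4 → 3×4, cost 3·5·4 = 60; cumulative 720
(A₁ ((A₂ A₃) (A₄ A₅))): 18×3 by 3×4 → 18×4, cost 18·3·4 = 216; cumulative 936
Total: 936 scalar multiplications.

936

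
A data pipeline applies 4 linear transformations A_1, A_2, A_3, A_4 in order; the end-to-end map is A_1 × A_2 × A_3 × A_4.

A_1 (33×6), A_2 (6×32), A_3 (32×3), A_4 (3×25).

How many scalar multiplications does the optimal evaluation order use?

3645

Adjacent pairs: A_1A_2 = 33·6·32 = 6336; A_2A_3 = 6·32·3 = 576; A_3A_4 = 32·3·25 = 2400.
Length 3: A_1..A_3: k=1: 0+576+33·6·3=1170; k=2: 6336+0+33·32·3=9504 → min 1170 | A_2..A_4: k=2: 0+2400+6·32·25=7200; k=3: 576+0+6·3·25=1026 → min 1026.
Length 4: A_1..A_4: k=1: 0+1026+33·6·25=5976; k=2: 6336+2400+33·32·25=35136; k=3: 1170+0+33·3·25=3645 → min 3645.
Optimal order: ((A_1 × (A_2 × A_3)) × A_4) with cost 3645.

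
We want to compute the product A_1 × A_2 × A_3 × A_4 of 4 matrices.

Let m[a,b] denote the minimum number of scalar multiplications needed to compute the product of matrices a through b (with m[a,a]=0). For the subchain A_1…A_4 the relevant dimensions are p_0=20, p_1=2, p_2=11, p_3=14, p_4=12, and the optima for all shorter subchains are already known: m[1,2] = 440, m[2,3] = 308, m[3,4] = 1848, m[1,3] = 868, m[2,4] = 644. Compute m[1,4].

m[1,4] = min over k∈[1,3] of m[1,k]+m[k+1,4]+p_{0}·p_k·p_{4}.
k=1: 0 + 644 + 20·2·12 = 1124; k=2: 440 + 1848 + 20·11·12 = 4928; k=3: 868 + 0 + 20·14·12 = 4228.
Minimum: 1124 at k=1.

1124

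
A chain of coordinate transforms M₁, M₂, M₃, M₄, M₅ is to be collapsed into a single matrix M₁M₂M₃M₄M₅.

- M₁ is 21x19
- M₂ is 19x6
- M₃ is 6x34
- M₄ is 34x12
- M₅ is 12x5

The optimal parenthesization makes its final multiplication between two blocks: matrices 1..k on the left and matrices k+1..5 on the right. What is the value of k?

Adjacent pairs: M₁M₂ = 21·19·6 = 2394; M₂M₃ = 19·6·34 = 3876; M₃M₄ = 6·34·12 = 2448; M₄M₅ = 34·12·5 = 2040.
Length 3: M₁..M₃: k=1: 0+3876+21·19·34=17442; k=2: 2394+0+21·6·34=6678 → min 6678 | M₂..M₄: k=2: 0+2448+19·6·12=3816; k=3: 3876+0+19·34·12=11628 → min 3816 | M₃..M₅: k=3: 0+2040+6·34·5=3060; k=4: 2448+0+6·12·5=2808 → min 2808.
Length 4: M₁..M₄: k=1: 0+3816+21·19·12=8604; k=2: 2394+2448+21·6·12=6354; k=3: 6678+0+21·34·12=15246 → min 6354 | M₂..M₅: k=2: 0+2808+19·6·5=3378; k=3: 3876+2040+19·34·5=9146; k=4: 3816+0+19·12·5=4956 → min 3378.
Top-level splits: k=1: (M₁..M₁)·(M₂..M₅) → 0+3378+21·19·5 = 5373; k=2: (M₁..M₂)·(M₃..M₅) → 2394+2808+21·6·5 = 5832; k=3: (M₁..M₃)·(M₄..M₅) → 6678+2040+21·34·5 = 12288; k=4: (M₁..M₄)·(M₅..M₅) → 6354+0+21·12·5 = 7614.
Best split is after M₁, i.e. k = 1.

1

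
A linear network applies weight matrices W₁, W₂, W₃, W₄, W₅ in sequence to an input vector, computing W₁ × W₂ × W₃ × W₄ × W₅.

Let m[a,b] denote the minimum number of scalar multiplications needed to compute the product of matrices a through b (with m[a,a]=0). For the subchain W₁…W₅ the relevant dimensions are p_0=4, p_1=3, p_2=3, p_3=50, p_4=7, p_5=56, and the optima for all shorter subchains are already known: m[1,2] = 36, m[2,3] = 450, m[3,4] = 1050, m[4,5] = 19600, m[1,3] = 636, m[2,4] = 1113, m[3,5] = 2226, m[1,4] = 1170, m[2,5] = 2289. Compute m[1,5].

m[1,5] = min over k∈[1,4] of m[1,k]+m[k+1,5]+p_{0}·p_k·p_{5}.
k=1: 0 + 2289 + 4·3·56 = 2961; k=2: 36 + 2226 + 4·3·56 = 2934; k=3: 636 + 19600 + 4·50·56 = 31436; k=4: 1170 + 0 + 4·7·56 = 2738.
Minimum: 2738 at k=4.

2738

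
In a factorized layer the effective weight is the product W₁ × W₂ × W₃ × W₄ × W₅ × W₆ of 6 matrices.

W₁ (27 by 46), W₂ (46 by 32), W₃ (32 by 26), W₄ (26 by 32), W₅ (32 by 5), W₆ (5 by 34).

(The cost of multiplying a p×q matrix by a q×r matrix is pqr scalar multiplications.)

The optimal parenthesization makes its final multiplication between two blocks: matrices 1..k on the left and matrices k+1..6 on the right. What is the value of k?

Adjacent pairs: W₁W₂ = 27·46·32 = 39744; W₂W₃ = 46·32·26 = 38272; W₃W₄ = 32·26·32 = 26624; W₄W₅ = 26·32·5 = 4160; W₅W₆ = 32·5·34 = 5440.
Length 3: W₁..W₃: k=1: 0+38272+27·46·26=70564; k=2: 39744+0+27·32·26=62208 → min 62208 | W₂..W₄: k=2: 0+26624+46·32·32=73728; k=3: 38272+0+46·26·32=76544 → min 73728 | W₃..W₅: k=3: 0+4160+32·26·5=8320; k=4: 26624+0+32·32·5=31744 → min 8320 | W₄..W₆: k=4: 0+5440+26·32·34=33728; k=5: 4160+0+26·5·34=8580 → min 8580.
Length 4: W₁..W₄: k=1: 0+73728+27·46·32=113472; k=2: 39744+26624+27·32·32=94016; k=3: 62208+0+27·26·32=84672 → min 84672 | W₂..W₅: k=2: 0+8320+46·32·5=15680; k=3: 38272+4160+46·26·5=48412; k=4: 73728+0+46·32·5=81088 → min 15680 | W₃..W₆: k=3: 0+8580+32·26·34=36868; k=4: 26624+5440+32·32·34=66880; k=5: 8320+0+32·5·34=13760 → min 13760.
Length 5: W₁..W₅: k=1: 0+15680+27·46·5=21890; k=2: 39744+8320+27·32·5=52384; k=3: 62208+4160+27·26·5=69878; k=4: 84672+0+27·32·5=88992 → min 21890 | W₂..W₆: k=2: 0+13760+46·32·34=63808; k=3: 38272+8580+46·26·34=87516; k=4: 73728+5440+46·32·34=129216; k=5: 15680+0+46·5·34=23500 → min 23500.
Top-level splits: k=1: (W₁..W₁)·(W₂..W₆) → 0+23500+27·46·34 = 65728; k=2: (W₁..W₂)·(W₃..W₆) → 39744+13760+27·32·34 = 82880; k=3: (W₁..W₃)·(W₄..W₆) → 62208+8580+27·26·34 = 94656; k=4: (W₁..W₄)·(W₅..W₆) → 84672+5440+27·32·34 = 119488; k=5: (W₁..W₅)·(W₆..W₆) → 21890+0+27·5·34 = 26480.
Best split is after W₅, i.e. k = 5.

5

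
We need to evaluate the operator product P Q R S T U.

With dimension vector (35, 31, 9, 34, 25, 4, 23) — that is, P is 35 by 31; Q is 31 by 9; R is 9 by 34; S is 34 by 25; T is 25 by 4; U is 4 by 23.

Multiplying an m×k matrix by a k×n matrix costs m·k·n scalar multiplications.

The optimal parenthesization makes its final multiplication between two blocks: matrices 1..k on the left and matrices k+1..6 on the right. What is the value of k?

5

Adjacent pairs: PQ = 35·31·9 = 9765; QR = 31·9·34 = 9486; RS = 9·34·25 = 7650; ST = 34·25·4 = 3400; TU = 25·4·23 = 2300.
Length 3: P..R: k=1: 0+9486+35·31·34=46376; k=2: 9765+0+35·9·34=20475 → min 20475 | Q..S: k=2: 0+7650+31·9·25=14625; k=3: 9486+0+31·34·25=35836 → min 14625 | R..T: k=3: 0+3400+9·34·4=4624; k=4: 7650+0+9·25·4=8550 → min 4624 | S..U: k=4: 0+2300+34·25·23=21850; k=5: 3400+0+34·4·23=6528 → min 6528.
Length 4: P..S: k=1: 0+14625+35·31·25=41750; k=2: 9765+7650+35·9·25=25290; k=3: 20475+0+35·34·25=50225 → min 25290 | Q..T: k=2: 0+4624+31·9·4=5740; k=3: 9486+3400+31·34·4=17102; k=4: 14625+0+31·25·4=17725 → min 5740 | R..U: k=3: 0+6528+9·34·23=13566; k=4: 7650+2300+9·25·23=15125; k=5: 4624+0+9·4·23=5452 → min 5452.
Length 5: P..T: k=1: 0+5740+35·31·4=10080; k=2: 9765+4624+35·9·4=15649; k=3: 20475+3400+35·34·4=28635; k=4: 25290+0+35·25·4=28790 → min 10080 | Q..U: k=2: 0+5452+31·9·23=11869; k=3: 9486+6528+31·34·23=40256; k=4: 14625+2300+31·25·23=34750; k=5: 5740+0+31·4·23=8592 → min 8592.
Top-level splits: k=1: (P..P)·(Q..U) → 0+8592+35·31·23 = 33547; k=2: (P..Q)·(R..U) → 9765+5452+35·9·23 = 22462; k=3: (P..R)·(S..U) → 20475+6528+35·34·23 = 54373; k=4: (P..S)·(T..U) → 25290+2300+35·25·23 = 47715; k=5: (P..T)·(U..U) → 10080+0+35·4·23 = 13300.
Best split is after T, i.e. k = 5.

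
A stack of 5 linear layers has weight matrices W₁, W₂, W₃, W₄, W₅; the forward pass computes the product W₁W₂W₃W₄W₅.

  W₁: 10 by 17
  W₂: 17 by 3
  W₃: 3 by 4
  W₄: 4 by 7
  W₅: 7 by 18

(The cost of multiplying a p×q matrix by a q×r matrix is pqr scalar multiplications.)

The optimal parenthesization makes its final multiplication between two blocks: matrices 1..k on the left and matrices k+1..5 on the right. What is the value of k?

2

Adjacent pairs: W₁W₂ = 10·17·3 = 510; W₂W₃ = 17·3·4 = 204; W₃W₄ = 3·4·7 = 84; W₄W₅ = 4·7·18 = 504.
Length 3: W₁..W₃: k=1: 0+204+10·17·4=884; k=2: 510+0+10·3·4=630 → min 630 | W₂..W₄: k=2: 0+84+17·3·7=441; k=3: 204+0+17·4·7=680 → min 441 | W₃..W₅: k=3: 0+504+3·4·18=720; k=4: 84+0+3·7·18=462 → min 462.
Length 4: W₁..W₄: k=1: 0+441+10·17·7=1631; k=2: 510+84+10·3·7=804; k=3: 630+0+10·4·7=910 → min 804 | W₂..W₅: k=2: 0+462+17·3·18=1380; k=3: 204+504+17·4·18=1932; k=4: 441+0+17·7·18=2583 → min 1380.
Top-level splits: k=1: (W₁..W₁)·(W₂..W₅) → 0+1380+10·17·18 = 4440; k=2: (W₁..W₂)·(W₃..W₅) → 510+462+10·3·18 = 1512; k=3: (W₁..W₃)·(W₄..W₅) → 630+504+10·4·18 = 1854; k=4: (W₁..W₄)·(W₅..W₅) → 804+0+10·7·18 = 2064.
Best split is after W₂, i.e. k = 2.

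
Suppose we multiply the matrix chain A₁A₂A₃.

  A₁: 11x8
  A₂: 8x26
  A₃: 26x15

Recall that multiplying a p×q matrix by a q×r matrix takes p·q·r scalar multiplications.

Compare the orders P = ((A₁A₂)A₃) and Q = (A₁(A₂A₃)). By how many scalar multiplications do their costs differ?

Order P = ((A₁A₂)A₃): (A₁A₂): 11×8 by 8×26 → 11×26, cost 11·8·26 = 2288; ((A₁A₂)A₃): 11×26 by 26×15 → 11×15, cost 11·26·15 = 4290; cumulative 6578. Total 6578.
Order Q = (A₁(A₂A₃)): (A₂A₃): 8×26 by 26×15 → 8×15, cost 8·26·15 = 3120; (A₁(A₂A₃)): 11×8 by 8×15 → 11×15, cost 11·8·15 = 1320; cumulative 4440. Total 4440.
Difference: |6578 − 4440| = 2138.

2138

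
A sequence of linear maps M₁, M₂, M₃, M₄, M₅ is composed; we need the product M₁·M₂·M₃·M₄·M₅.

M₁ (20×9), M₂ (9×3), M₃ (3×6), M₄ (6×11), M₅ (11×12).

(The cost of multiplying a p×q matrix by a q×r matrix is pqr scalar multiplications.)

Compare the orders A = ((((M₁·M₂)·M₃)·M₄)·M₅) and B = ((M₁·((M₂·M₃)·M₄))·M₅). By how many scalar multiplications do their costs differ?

Order A = ((((M₁·M₂)·M₃)·M₄)·M₅): (M₁·M₂): 20×9 by 9×3 → 20×3, cost 20·9·3 = 540; ((M₁·M₂)·M₃): 20×3 by 3×6 → 20×6, cost 20·3·6 = 360; cumulative 900; (((M₁·M₂)·M₃)·M₄): 20×6 by 6×11 → 20×11, cost 20·6·11 = 1320; cumulative 2220; ((((M₁·M₂)·M₃)·M₄)·M₅): 20×11 by 11×12 → 20×12, cost 20·11·12 = 2640; cumulative 4860. Total 4860.
Order B = ((M₁·((M₂·M₃)·M₄))·M₅): (M₂·M₃): 9×3 by 3×6 → 9×6, cost 9·3·6 = 162; ((M₂·M₃)·M₄): 9×6 by 6×11 → 9×11, cost 9·6·11 = 594; cumulative 756; (M₁·((M₂·M₃)·M₄)): 20×9 by 9×11 → 20×11, cost 20·9·11 = 1980; cumulative 2736; ((M₁·((M₂·M₃)·M₄))·M₅): 20×11 by 11×12 → 20×12, cost 20·11·12 = 2640; cumulative 5376. Total 5376.
Difference: |4860 − 5376| = 516.

516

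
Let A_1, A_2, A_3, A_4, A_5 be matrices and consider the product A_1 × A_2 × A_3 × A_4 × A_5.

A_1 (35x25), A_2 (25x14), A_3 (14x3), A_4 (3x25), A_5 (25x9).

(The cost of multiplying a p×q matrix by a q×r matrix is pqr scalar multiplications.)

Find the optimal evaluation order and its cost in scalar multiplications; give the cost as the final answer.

Adjacent pairs: A_1A_2 = 35·25·14 = 12250; A_2A_3 = 25·14·3 = 1050; A_3A_4 = 14·3·25 = 1050; A_4A_5 = 3·25·9 = 675.
Length 3: A_1..A_3: k=1: 0+1050+35·25·3=3675; k=2: 12250+0+35·14·3=13720 → min 3675 | A_2..A_4: k=2: 0+1050+25·14·25=9800; k=3: 1050+0+25·3·25=2925 → min 2925 | A_3..A_5: k=3: 0+675+14·3·9=1053; k=4: 1050+0+14·25·9=4200 → min 1053.
Length 4: A_1..A_4: k=1: 0+2925+35·25·25=24800; k=2: 12250+1050+35·14·25=25550; k=3: 3675+0+35·3·25=6300 → min 6300 | A_2..A_5: k=2: 0+1053+25·14·9=4203; k=3: 1050+675+25·3·9=2400; k=4: 2925+0+25·25·9=8550 → min 2400.
Length 5: A_1..A_5: k=1: 0+2400+35·25·9=10275; k=2: 12250+1053+35·14·9=17713; k=3: 3675+675+35·3·9=5295; k=4: 6300+0+35·25·9=14175 → min 5295.
Optimal parenthesization: ((A_1 × (A_2 × A_3)) × (A_4 × A_5)) with cost 5295.

5295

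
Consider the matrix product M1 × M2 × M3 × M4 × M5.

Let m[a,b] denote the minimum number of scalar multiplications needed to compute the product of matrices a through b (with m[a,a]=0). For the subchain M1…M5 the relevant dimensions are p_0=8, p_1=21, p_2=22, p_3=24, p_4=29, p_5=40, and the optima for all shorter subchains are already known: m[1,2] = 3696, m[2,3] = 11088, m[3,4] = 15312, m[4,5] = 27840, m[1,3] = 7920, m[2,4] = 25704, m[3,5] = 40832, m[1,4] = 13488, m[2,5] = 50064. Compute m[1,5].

m[1,5] = min over k∈[1,4] of m[1,k]+m[k+1,5]+p_{0}·p_k·p_{5}.
k=1: 0 + 50064 + 8·21·40 = 56784; k=2: 3696 + 40832 + 8·22·40 = 51568; k=3: 7920 + 27840 + 8·24·40 = 43440; k=4: 13488 + 0 + 8·29·40 = 22768.
Minimum: 22768 at k=4.

22768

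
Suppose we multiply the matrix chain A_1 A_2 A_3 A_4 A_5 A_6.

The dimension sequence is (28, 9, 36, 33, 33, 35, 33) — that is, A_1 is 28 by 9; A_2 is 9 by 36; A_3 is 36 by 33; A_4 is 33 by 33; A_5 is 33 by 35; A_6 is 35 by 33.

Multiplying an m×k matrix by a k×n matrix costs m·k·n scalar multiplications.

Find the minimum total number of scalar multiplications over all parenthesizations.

49599

Adjacent pairs: A_1A_2 = 28·9·36 = 9072; A_2A_3 = 9·36·33 = 10692; A_3A_4 = 36·33·33 = 39204; A_4A_5 = 33·33·35 = 38115; A_5A_6 = 33·35·33 = 38115.
Length 3: A_1..A_3: k=1: 0+10692+28·9·33=19008; k=2: 9072+0+28·36·33=42336 → min 19008 | A_2..A_4: k=2: 0+39204+9·36·33=49896; k=3: 10692+0+9·33·33=20493 → min 20493 | A_3..A_5: k=3: 0+38115+36·33·35=79695; k=4: 39204+0+36·33·35=80784 → min 79695 | A_4..A_6: k=4: 0+38115+33·33·33=74052; k=5: 38115+0+33·35·33=76230 → min 74052.
Length 4: A_1..A_4: k=1: 0+20493+28·9·33=28809; k=2: 9072+39204+28·36·33=81540; k=3: 19008+0+28·33·33=49500 → min 28809 | A_2..A_5: k=2: 0+79695+9·36·35=91035; k=3: 10692+38115+9·33·35=59202; k=4: 20493+0+9·33·35=30888 → min 30888 | A_3..A_6: k=3: 0+74052+36·33·33=113256; k=4: 39204+38115+36·33·33=116523; k=5: 79695+0+36·35·33=121275 → min 113256.
Length 5: A_1..A_5: k=1: 0+30888+28·9·35=39708; k=2: 9072+79695+28·36·35=124047; k=3: 19008+38115+28·33·35=89463; k=4: 28809+0+28·33·35=61149 → min 39708 | A_2..A_6: k=2: 0+113256+9·36·33=123948; k=3: 10692+74052+9·33·33=94545; k=4: 20493+38115+9·33·33=68409; k=5: 30888+0+9·35·33=41283 → min 41283.
Length 6: A_1..A_6: k=1: 0+41283+28·9·33=49599; k=2: 9072+113256+28·36·33=155592; k=3: 19008+74052+28·33·33=123552; k=4: 28809+38115+28·33·33=97416; k=5: 39708+0+28·35·33=72048 → min 49599.
Optimal order: (A_1 ((((A_2 A_3) A_4) A_5) A_6)) with cost 49599.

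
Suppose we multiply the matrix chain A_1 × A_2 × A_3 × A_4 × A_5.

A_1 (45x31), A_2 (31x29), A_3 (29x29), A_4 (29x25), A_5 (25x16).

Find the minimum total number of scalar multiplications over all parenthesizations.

Adjacent pairs: A_1A_2 = 45·31·29 = 40455; A_2A_3 = 31·29·29 = 26071; A_3A_4 = 29·29·25 = 21025; A_4A_5 = 29·25·16 = 11600.
Length 3: A_1..A_3: k=1: 0+26071+45·31·29=66526; k=2: 40455+0+45·29·29=78300 → min 66526 | A_2..A_4: k=2: 0+21025+31·29·25=43500; k=3: 26071+0+31·29·25=48546 → min 43500 | A_3..A_5: k=3: 0+11600+29·29·16=25056; k=4: 21025+0+29·25·16=32625 → min 25056.
Length 4: A_1..A_4: k=1: 0+43500+45·31·25=78375; k=2: 40455+21025+45·29·25=94105; k=3: 66526+0+45·29·25=99151 → min 78375 | A_2..A_5: k=2: 0+25056+31·29·16=39440; k=3: 26071+11600+31·29·16=52055; k=4: 43500+0+31·25·16=55900 → min 39440.
Length 5: A_1..A_5: k=1: 0+39440+45·31·16=61760; k=2: 40455+25056+45·29·16=86391; k=3: 66526+11600+45·29·16=99006; k=4: 78375+0+45·25·16=96375 → min 61760.
Optimal order: (A_1 × (A_2 × (A_3 × (A_4 × A_5)))) with cost 61760.

61760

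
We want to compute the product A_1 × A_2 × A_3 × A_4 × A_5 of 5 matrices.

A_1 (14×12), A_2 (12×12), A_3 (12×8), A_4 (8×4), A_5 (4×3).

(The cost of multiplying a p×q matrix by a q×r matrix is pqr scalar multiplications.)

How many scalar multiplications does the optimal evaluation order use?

1320

Adjacent pairs: A_1A_2 = 14·12·12 = 2016; A_2A_3 = 12·12·8 = 1152; A_3A_4 = 12·8·4 = 384; A_4A_5 = 8·4·3 = 96.
Length 3: A_1..A_3: k=1: 0+1152+14·12·8=2496; k=2: 2016+0+14·12·8=3360 → min 2496 | A_2..A_4: k=2: 0+384+12·12·4=960; k=3: 1152+0+12·8·4=1536 → min 960 | A_3..A_5: k=3: 0+96+12·8·3=384; k=4: 384+0+12·4·3=528 → min 384.
Length 4: A_1..A_4: k=1: 0+960+14·12·4=1632; k=2: 2016+384+14·12·4=3072; k=3: 2496+0+14·8·4=2944 → min 1632 | A_2..A_5: k=2: 0+384+12·12·3=816; k=3: 1152+96+12·8·3=1536; k=4: 960+0+12·4·3=1104 → min 816.
Length 5: A_1..A_5: k=1: 0+816+14·12·3=1320; k=2: 2016+384+14·12·3=2904; k=3: 2496+96+14·8·3=2928; k=4: 1632+0+14·4·3=1800 → min 1320.
Optimal order: (A_1 × (A_2 × (A_3 × (A_4 × A_5)))) with cost 1320.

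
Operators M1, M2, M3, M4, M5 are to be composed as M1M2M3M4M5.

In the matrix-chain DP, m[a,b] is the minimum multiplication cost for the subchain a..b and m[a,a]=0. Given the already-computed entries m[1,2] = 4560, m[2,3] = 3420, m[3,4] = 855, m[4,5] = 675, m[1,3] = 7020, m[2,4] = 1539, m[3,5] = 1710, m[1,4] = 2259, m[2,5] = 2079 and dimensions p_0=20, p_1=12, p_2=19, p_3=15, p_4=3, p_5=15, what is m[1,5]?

3159

m[1,5] = min over k∈[1,4] of m[1,k]+m[k+1,5]+p_{0}·p_k·p_{5}.
k=1: 0 + 2079 + 20·12·15 = 5679; k=2: 4560 + 1710 + 20·19·15 = 11970; k=3: 7020 + 675 + 20·15·15 = 12195; k=4: 2259 + 0 + 20·3·15 = 3159.
Minimum: 3159 at k=4.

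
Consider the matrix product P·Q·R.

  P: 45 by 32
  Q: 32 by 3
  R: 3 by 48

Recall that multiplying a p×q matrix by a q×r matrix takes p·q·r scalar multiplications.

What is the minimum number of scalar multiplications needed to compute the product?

10800

Order (P·(Q·R)): (Q·R): 32×3 by 3×48 → 32×48, cost 32·3·48 = 4608; (P·(Q·R)): 45×32 by 32×48 → 45×48, cost 45·32·48 = 69120; cumulative 73728. Total 73728.
Order ((P·Q)·R): (P·Q): 45×32 by 32×3 → 45×3, cost 45·32·3 = 4320; ((P·Q)·R): 45×3 by 3×48 → 45×48, cost 45·3·48 = 6480; cumulative 10800. Total 10800.
Minimum: 10800.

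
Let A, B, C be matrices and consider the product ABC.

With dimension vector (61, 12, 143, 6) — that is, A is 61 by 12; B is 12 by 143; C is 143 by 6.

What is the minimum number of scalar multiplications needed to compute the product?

14688

Order (A(BC)): (BC): 12×143 by 143×6 → 12×6, cost 12·143·6 = 10296; (A(BC)): 61×12 by 12×6 → 61×6, cost 61·12·6 = 4392; cumulative 14688. Total 14688.
Order ((AB)C): (AB): 61×12 by 12×143 → 61×143, cost 61·12·143 = 104676; ((AB)C): 61×143 by 143×6 → 61×6, cost 61·143·6 = 52338; cumulative 157014. Total 157014.
Minimum: 14688.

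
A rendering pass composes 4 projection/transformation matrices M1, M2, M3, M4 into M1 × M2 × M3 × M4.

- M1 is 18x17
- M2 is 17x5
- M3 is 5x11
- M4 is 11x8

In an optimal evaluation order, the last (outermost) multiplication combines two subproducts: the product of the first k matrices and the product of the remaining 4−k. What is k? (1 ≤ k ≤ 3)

2

Adjacent pairs: M1M2 = 18·17·5 = 1530; M2M3 = 17·5·11 = 935; M3M4 = 5·11·8 = 440.
Length 3: M1..M3: k=1: 0+935+18·17·11=4301; k=2: 1530+0+18·5·11=2520 → min 2520 | M2..M4: k=2: 0+440+17·5·8=1120; k=3: 935+0+17·11·8=2431 → min 1120.
Top-level splits: k=1: (M1..M1)·(M2..M4) → 0+1120+18·17·8 = 3568; k=2: (M1..M2)·(M3..M4) → 1530+440+18·5·8 = 2690; k=3: (M1..M3)·(M4..M4) → 2520+0+18·11·8 = 4104.
Best split is after M2, i.e. k = 2.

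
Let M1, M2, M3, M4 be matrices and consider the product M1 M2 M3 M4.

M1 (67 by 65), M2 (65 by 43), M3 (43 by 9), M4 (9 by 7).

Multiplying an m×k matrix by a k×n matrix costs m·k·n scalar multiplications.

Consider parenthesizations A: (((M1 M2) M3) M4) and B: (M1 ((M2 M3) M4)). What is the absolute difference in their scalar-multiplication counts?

Order A = (((M1 M2) M3) M4): (M1 M2): 67×65 by 65×43 → 67×43, cost 67·65·43 = 187265; ((M1 M2) M3): 67×43 by 43×9 → 67×9, cost 67·43·9 = 25929; cumulative 213194; (((M1 M2) M3) M4): 67×9 by 9×7 → 67×7, cost 67·9·7 = 4221; cumulative 217415. Total 217415.
Order B = (M1 ((M2 M3) M4)): (M2 M3): 65×43 by 43×9 → 65×9, cost 65·43·9 = 25155; ((M2 M3) M4): 65×9 by 9×7 → 65×7, cost 65·9·7 = 4095; cumulative 29250; (M1 ((M2 M3) M4)): 67×65 by 65×7 → 67×7, cost 67·65·7 = 30485; cumulative 59735. Total 59735.
Difference: |217415 − 59735| = 157680.

157680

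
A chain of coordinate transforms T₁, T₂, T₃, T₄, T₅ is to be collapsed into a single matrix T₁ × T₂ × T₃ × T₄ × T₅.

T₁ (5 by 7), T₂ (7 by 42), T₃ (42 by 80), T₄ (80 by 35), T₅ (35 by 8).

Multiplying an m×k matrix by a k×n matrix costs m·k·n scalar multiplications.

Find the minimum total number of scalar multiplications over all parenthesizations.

33670

Adjacent pairs: T₁T₂ = 5·7·42 = 1470; T₂T₃ = 7·42·80 = 23520; T₃T₄ = 42·80·35 = 117600; T₄T₅ = 80·35·8 = 22400.
Length 3: T₁..T₃: k=1: 0+23520+5·7·80=26320; k=2: 1470+0+5·42·80=18270 → min 18270 | T₂..T₄: k=2: 0+117600+7·42·35=127890; k=3: 23520+0+7·80·35=43120 → min 43120 | T₃..T₅: k=3: 0+22400+42·80·8=49280; k=4: 117600+0+42·35·8=129360 → min 49280.
Length 4: T₁..T₄: k=1: 0+43120+5·7·35=44345; k=2: 1470+117600+5·42·35=126420; k=3: 18270+0+5·80·35=32270 → min 32270 | T₂..T₅: k=2: 0+49280+7·42·8=51632; k=3: 23520+22400+7·80·8=50400; k=4: 43120+0+7·35·8=45080 → min 45080.
Length 5: T₁..T₅: k=1: 0+45080+5·7·8=45360; k=2: 1470+49280+5·42·8=52430; k=3: 18270+22400+5·80·8=43870; k=4: 32270+0+5·35·8=33670 → min 33670.
Optimal order: ((((T₁ × T₂) × T₃) × T₄) × T₅) with cost 33670.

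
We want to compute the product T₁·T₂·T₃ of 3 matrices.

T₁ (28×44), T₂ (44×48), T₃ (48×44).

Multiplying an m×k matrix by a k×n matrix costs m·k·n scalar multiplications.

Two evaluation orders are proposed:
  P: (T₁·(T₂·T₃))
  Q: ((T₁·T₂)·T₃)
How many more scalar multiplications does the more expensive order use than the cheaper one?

28864

Order P = (T₁·(T₂·T₃)): (T₂·T₃): 44×48 by 48×44 → 44×44, cost 44·48·44 = 92928; (T₁·(T₂·T₃)): 28×44 by 44×44 → 28×44, cost 28·44·44 = 54208; cumulative 147136. Total 147136.
Order Q = ((T₁·T₂)·T₃): (T₁·T₂): 28×44 by 44×48 → 28×48, cost 28·44·48 = 59136; ((T₁·T₂)·T₃): 28×48 by 48×44 → 28×44, cost 28·48·44 = 59136; cumulative 118272. Total 118272.
Difference: |147136 − 118272| = 28864.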